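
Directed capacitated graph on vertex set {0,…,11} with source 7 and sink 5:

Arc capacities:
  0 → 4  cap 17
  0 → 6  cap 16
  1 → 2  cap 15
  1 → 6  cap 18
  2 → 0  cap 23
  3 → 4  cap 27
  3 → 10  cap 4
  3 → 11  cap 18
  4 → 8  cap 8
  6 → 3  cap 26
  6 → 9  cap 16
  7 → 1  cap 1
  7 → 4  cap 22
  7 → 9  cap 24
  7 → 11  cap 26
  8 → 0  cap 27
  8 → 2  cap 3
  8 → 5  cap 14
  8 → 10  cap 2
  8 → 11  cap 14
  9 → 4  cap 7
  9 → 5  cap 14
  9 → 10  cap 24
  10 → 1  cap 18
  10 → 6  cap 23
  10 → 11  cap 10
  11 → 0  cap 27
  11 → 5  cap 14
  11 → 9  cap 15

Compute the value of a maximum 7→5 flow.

augment #1: 7→9→5 bottleneck 14, total now 14
augment #2: 7→11→5 bottleneck 14, total now 28
augment #3: 7→4→8→5 bottleneck 8, total now 36

Maximum flow value: 36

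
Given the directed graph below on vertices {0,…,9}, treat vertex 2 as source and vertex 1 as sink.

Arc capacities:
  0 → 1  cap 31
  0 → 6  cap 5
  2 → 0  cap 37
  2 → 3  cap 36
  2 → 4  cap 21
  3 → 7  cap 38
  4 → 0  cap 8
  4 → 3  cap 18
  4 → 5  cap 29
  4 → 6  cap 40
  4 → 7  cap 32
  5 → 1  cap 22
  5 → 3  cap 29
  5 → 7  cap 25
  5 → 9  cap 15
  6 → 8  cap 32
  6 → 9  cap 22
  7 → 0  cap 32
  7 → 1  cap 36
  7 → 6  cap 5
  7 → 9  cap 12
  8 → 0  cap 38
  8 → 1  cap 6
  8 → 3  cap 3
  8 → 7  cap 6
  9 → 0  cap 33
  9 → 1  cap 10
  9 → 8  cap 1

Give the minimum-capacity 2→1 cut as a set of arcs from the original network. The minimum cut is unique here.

Min-cut arcs: {(0,1), (0,6), (2,3), (2,4)} (total capacity 93)

augment #1: 2→0→1 push 31
augment #2: 2→3→7→1 push 36
augment #3: 2→4→5→1 push 21
augment #4: 2→0→6→8→1 push 5
max flow = 93; residual-reachable set from 2 gives S-side
cut edges (S→T): {(0,1), (0,6), (2,3), (2,4)} total cap 93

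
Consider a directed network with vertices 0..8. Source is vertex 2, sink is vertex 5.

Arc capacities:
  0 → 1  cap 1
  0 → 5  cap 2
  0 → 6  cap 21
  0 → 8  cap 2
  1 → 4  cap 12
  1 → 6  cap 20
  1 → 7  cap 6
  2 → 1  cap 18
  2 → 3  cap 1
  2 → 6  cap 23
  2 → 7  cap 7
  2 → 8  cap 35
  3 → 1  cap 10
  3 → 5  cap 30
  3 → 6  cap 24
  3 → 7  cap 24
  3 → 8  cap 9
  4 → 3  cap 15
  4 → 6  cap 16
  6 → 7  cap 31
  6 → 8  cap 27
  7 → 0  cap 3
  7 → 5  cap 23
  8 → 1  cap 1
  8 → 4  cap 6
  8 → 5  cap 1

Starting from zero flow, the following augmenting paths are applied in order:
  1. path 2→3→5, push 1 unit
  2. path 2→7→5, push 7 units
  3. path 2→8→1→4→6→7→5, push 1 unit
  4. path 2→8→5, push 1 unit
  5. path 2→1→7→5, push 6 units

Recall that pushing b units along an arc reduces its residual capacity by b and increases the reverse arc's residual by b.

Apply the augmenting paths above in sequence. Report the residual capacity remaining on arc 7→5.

after path 1 (2→3→5, push 1): res(7,5)=23
after path 2 (2→7→5, push 7): res(7,5)=16
after path 3 (2→8→1→4→6→7→5, push 1): res(7,5)=15
after path 4 (2→8→5, push 1): res(7,5)=15
after path 5 (2→1→7→5, push 6): res(7,5)=9

Residual capacity of (7,5): 9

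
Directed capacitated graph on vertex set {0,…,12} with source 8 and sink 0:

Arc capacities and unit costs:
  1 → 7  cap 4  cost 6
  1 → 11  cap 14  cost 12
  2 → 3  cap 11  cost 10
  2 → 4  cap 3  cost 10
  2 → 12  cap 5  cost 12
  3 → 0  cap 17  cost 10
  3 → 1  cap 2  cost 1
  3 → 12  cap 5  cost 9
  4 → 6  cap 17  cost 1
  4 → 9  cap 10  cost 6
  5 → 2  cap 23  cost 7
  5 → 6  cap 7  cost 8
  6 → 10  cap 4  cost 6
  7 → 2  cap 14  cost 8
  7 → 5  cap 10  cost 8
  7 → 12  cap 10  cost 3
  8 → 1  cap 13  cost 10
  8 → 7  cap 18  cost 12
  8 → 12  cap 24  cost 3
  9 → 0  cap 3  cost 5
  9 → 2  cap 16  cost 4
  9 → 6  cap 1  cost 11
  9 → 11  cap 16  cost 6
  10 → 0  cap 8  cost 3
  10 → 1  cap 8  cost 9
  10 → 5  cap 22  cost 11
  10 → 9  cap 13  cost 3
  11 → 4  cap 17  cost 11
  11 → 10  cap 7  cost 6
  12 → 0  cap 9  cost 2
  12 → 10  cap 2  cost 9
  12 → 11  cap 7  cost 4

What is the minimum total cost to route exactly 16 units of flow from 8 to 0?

shortest-cost path #1: 8→12→0 push 9 @ unit cost 5 (adds 45)
shortest-cost path #2: 8→12→10→0 push 2 @ unit cost 15 (adds 30)
shortest-cost path #3: 8→12→11→10→0 push 5 @ unit cost 16 (adds 80)
total cost = 155

Minimum cost for 16 units: 155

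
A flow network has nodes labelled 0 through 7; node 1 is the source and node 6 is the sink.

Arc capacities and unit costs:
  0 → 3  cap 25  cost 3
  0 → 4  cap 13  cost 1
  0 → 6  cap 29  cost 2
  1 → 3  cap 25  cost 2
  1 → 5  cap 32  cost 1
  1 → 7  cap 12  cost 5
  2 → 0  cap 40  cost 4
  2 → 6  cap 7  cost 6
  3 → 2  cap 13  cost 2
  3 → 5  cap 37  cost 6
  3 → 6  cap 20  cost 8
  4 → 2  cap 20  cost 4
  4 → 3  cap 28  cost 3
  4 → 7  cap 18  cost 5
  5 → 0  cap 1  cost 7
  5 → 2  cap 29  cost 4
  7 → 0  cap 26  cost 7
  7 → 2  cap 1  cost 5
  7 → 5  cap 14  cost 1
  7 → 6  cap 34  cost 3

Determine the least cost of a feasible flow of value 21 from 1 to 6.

shortest-cost path #1: 1→7→6 push 12 @ unit cost 8 (adds 96)
shortest-cost path #2: 1→3→6 push 9 @ unit cost 10 (adds 90)
total cost = 186

Minimum cost for 21 units: 186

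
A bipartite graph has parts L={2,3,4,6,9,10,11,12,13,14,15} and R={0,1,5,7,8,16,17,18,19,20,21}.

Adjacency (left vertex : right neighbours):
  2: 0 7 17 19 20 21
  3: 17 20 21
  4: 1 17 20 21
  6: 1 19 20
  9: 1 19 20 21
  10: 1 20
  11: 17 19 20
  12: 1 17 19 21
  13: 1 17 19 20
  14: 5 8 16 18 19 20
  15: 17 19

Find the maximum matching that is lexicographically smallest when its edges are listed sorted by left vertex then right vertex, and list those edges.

Lex-smallest maximum matching: {(2,0), (3,17), (4,1), (6,19), (9,20), (12,21), (14,5)}

|M| = 7 (so the lex-smallest maximum matching has 7 edges)
process left vertices in ascending order; for each, take the smallest-labelled available neighbour that still permits 7 edges overall, or leave it unmatched if none does
lex-smallest matching: {2-0, 3-17, 4-1, 6-19, 9-20, 12-21, 14-5}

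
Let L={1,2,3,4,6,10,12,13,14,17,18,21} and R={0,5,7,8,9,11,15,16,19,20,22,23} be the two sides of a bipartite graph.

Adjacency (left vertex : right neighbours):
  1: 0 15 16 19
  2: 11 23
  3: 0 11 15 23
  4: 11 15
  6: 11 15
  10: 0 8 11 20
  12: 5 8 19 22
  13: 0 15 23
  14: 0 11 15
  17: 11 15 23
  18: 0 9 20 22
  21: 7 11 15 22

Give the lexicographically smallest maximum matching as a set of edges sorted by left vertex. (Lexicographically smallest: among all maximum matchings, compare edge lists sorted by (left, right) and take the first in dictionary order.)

|M| = 9 (so the lex-smallest maximum matching has 9 edges)
process left vertices in ascending order; for each, take the smallest-labelled available neighbour that still permits 9 edges overall, or leave it unmatched if none does
lex-smallest matching: {1-16, 2-11, 3-0, 4-15, 10-8, 12-5, 13-23, 18-9, 21-7}

Lex-smallest maximum matching: {(1,16), (2,11), (3,0), (4,15), (10,8), (12,5), (13,23), (18,9), (21,7)}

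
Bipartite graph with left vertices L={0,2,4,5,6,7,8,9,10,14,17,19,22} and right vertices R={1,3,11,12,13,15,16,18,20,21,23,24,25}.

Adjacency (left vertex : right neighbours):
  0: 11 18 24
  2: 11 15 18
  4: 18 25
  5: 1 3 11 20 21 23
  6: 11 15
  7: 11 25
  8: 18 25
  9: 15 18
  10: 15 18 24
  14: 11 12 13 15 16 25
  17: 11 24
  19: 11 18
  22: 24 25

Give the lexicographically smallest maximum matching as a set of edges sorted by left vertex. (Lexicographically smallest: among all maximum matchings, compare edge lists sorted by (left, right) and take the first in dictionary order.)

|M| = 7 (so the lex-smallest maximum matching has 7 edges)
process left vertices in ascending order; for each, take the smallest-labelled available neighbour that still permits 7 edges overall, or leave it unmatched if none does
lex-smallest matching: {0-11, 2-15, 4-18, 5-1, 7-25, 10-24, 14-12}

Lex-smallest maximum matching: {(0,11), (2,15), (4,18), (5,1), (7,25), (10,24), (14,12)}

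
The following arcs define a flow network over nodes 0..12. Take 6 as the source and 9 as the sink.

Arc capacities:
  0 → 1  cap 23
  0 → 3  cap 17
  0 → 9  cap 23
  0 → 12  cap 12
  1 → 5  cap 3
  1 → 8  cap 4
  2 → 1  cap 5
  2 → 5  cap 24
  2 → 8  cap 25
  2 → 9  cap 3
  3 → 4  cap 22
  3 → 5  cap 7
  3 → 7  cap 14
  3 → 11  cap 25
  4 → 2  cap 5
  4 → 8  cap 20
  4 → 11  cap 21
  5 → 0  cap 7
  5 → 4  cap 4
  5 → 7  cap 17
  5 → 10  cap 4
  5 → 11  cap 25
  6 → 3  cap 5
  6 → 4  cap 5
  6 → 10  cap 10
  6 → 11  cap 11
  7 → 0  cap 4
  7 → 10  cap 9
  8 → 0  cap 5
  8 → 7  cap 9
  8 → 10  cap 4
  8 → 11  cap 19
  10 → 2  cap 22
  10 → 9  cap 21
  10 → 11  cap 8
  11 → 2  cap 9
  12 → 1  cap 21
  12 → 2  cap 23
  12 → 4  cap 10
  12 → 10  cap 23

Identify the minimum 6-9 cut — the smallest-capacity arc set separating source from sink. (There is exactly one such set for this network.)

Min-cut arcs: {(6,3), (6,4), (6,10), (11,2)} (total capacity 29)

augment #1: 6→10→9 push 10
augment #2: 6→4→2→9 push 3
augment #3: 6→3→5→0→9 push 5
augment #4: 6→4→8→0→9 push 2
augment #5: 6→11→2→5→0→9 push 2
augment #6: 6→11→2→5→10→9 push 4
augment #7: 6→11→2→8→0→9 push 3
max flow = 29; residual-reachable set from 6 gives S-side
cut edges (S→T): {(6,3), (6,4), (6,10), (11,2)} total cap 29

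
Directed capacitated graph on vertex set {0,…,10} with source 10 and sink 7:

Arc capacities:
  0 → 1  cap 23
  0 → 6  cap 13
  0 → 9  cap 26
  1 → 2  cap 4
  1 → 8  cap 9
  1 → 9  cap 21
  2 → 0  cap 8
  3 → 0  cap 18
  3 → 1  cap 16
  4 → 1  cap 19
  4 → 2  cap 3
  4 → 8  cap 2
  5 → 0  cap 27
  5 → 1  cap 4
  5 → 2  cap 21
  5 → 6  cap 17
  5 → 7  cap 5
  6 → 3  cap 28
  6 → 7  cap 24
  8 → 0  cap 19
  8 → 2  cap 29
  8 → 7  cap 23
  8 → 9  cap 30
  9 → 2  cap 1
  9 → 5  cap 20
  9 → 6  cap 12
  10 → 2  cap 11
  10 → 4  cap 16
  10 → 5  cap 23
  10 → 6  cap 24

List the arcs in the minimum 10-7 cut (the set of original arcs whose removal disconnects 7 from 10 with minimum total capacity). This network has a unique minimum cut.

augment #1: 10→5→7 push 5
augment #2: 10→6→7 push 24
augment #3: 10→4→8→7 push 2
augment #4: 10→4→1→8→7 push 9
max flow = 40; residual-reachable set from 10 gives S-side
cut edges (S→T): {(1,8), (4,8), (5,7), (6,7)} total cap 40

Min-cut arcs: {(1,8), (4,8), (5,7), (6,7)} (total capacity 40)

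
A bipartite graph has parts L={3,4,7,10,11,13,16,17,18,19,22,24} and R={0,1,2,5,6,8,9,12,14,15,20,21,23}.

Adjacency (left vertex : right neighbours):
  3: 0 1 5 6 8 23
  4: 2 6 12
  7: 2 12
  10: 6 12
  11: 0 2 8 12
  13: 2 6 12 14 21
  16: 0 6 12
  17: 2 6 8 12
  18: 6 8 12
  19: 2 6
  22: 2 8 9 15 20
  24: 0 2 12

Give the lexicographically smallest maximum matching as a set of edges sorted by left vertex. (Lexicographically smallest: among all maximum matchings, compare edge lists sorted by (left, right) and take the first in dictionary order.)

Lex-smallest maximum matching: {(3,1), (4,2), (7,12), (10,6), (11,0), (13,14), (17,8), (22,9)}

|M| = 8 (so the lex-smallest maximum matching has 8 edges)
process left vertices in ascending order; for each, take the smallest-labelled available neighbour that still permits 8 edges overall, or leave it unmatched if none does
lex-smallest matching: {3-1, 4-2, 7-12, 10-6, 11-0, 13-14, 17-8, 22-9}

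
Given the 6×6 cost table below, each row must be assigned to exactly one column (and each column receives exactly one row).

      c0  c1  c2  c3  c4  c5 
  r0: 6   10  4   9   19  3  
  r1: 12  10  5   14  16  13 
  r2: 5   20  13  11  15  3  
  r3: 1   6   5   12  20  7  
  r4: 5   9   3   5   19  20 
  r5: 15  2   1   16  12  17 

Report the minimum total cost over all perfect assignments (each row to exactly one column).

one of 2 optimal assignments: row0→col2 (cost 4), row1→col4 (cost 16), row2→col5 (cost 3), row3→col0 (cost 1), row4→col3 (cost 5), row5→col1 (cost 2)
total = 4 + 16 + 3 + 1 + 5 + 2 = 31

Minimum assignment cost: 31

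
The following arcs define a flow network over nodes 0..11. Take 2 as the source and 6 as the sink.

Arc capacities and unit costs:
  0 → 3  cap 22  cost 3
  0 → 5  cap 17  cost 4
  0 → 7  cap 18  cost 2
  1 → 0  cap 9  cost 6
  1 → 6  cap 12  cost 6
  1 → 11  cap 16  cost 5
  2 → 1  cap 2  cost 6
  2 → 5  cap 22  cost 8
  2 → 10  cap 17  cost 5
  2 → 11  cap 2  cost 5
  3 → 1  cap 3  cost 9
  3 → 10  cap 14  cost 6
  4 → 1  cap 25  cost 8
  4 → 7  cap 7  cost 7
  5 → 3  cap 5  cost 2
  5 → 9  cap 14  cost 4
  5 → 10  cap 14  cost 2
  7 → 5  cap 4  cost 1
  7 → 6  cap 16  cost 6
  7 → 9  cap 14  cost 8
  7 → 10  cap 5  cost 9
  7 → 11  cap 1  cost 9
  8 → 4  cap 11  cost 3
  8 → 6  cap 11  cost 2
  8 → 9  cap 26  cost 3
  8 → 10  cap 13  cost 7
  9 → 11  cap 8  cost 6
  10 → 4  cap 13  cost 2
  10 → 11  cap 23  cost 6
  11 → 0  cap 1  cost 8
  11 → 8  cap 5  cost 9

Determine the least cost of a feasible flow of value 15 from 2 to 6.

Minimum cost for 15 units: 280

shortest-cost path #1: 2→1→6 push 2 @ unit cost 12 (adds 24)
shortest-cost path #2: 2→11→8→6 push 2 @ unit cost 16 (adds 32)
shortest-cost path #3: 2→10→4→7→6 push 7 @ unit cost 20 (adds 140)
shortest-cost path #4: 2→10→4→1→6 push 4 @ unit cost 21 (adds 84)
total cost = 280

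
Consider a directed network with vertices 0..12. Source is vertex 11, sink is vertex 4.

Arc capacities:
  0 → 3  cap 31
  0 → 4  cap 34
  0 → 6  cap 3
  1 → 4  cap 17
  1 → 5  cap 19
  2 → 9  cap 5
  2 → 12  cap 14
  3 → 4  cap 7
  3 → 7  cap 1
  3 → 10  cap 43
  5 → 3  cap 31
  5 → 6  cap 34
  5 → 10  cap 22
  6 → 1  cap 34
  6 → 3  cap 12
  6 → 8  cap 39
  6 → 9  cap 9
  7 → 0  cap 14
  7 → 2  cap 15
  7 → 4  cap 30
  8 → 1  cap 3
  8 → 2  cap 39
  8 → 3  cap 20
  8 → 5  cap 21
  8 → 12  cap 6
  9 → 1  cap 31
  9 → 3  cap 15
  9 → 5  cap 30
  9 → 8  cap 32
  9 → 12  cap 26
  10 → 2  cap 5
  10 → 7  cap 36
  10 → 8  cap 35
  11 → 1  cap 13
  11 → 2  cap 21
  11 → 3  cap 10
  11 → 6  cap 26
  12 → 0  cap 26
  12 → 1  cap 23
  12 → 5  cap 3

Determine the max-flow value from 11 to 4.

augment #1: 11→1→4 bottleneck 13, total now 13
augment #2: 11→3→4 bottleneck 7, total now 20
augment #3: 11→3→7→4 bottleneck 1, total now 21
augment #4: 11→6→1→4 bottleneck 4, total now 25
augment #5: 11→2→12→0→4 bottleneck 14, total now 39
augment #6: 11→3→10→7→4 bottleneck 2, total now 41
augment #7: 11→2→9→12→0→4 bottleneck 5, total now 46
augment #8: 11→6→3→10→7→4 bottleneck 12, total now 58
augment #9: 11→6→8→12→0→4 bottleneck 6, total now 64
augment #10: 11→6→9→12→0→4 bottleneck 1, total now 65
augment #11: 11→6→1→5→10→7→4 bottleneck 3, total now 68

Maximum flow value: 68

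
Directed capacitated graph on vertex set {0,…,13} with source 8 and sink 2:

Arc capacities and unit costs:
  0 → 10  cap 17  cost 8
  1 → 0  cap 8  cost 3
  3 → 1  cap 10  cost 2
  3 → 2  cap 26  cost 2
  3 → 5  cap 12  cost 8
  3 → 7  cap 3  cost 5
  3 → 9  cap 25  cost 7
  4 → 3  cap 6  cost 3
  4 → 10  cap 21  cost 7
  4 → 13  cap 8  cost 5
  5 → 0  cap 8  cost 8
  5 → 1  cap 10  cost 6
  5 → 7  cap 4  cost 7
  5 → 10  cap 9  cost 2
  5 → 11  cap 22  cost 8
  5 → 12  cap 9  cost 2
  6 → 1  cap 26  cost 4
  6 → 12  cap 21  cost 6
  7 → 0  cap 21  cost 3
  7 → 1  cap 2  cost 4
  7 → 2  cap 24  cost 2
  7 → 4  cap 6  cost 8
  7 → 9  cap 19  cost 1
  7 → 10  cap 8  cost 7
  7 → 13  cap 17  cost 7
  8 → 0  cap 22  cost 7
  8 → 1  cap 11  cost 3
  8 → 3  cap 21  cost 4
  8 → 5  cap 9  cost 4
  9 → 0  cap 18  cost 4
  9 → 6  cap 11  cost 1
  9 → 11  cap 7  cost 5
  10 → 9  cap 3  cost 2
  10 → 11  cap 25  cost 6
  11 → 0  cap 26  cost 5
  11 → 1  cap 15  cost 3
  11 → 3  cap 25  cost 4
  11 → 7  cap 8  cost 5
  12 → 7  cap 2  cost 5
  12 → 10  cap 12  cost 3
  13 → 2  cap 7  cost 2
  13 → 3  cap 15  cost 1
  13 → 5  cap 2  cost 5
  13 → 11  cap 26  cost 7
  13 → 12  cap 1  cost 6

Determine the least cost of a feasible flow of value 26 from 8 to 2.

shortest-cost path #1: 8→3→2 push 21 @ unit cost 6 (adds 126)
shortest-cost path #2: 8→5→7→2 push 4 @ unit cost 13 (adds 52)
shortest-cost path #3: 8→5→12→7→2 push 1 @ unit cost 13 (adds 13)
total cost = 191

Minimum cost for 26 units: 191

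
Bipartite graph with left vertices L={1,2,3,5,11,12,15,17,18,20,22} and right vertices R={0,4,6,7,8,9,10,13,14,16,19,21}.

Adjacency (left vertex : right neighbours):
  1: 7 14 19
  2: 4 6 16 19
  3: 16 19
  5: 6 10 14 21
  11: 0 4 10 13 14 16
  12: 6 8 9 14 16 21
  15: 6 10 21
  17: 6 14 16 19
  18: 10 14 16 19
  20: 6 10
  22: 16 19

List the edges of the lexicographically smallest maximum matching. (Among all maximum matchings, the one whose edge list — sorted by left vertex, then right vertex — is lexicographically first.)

|M| = 10 (so the lex-smallest maximum matching has 10 edges)
process left vertices in ascending order; for each, take the smallest-labelled available neighbour that still permits 10 edges overall, or leave it unmatched if none does
lex-smallest matching: {1-7, 2-4, 3-16, 5-6, 11-0, 12-8, 15-21, 17-14, 18-10, 22-19}

Lex-smallest maximum matching: {(1,7), (2,4), (3,16), (5,6), (11,0), (12,8), (15,21), (17,14), (18,10), (22,19)}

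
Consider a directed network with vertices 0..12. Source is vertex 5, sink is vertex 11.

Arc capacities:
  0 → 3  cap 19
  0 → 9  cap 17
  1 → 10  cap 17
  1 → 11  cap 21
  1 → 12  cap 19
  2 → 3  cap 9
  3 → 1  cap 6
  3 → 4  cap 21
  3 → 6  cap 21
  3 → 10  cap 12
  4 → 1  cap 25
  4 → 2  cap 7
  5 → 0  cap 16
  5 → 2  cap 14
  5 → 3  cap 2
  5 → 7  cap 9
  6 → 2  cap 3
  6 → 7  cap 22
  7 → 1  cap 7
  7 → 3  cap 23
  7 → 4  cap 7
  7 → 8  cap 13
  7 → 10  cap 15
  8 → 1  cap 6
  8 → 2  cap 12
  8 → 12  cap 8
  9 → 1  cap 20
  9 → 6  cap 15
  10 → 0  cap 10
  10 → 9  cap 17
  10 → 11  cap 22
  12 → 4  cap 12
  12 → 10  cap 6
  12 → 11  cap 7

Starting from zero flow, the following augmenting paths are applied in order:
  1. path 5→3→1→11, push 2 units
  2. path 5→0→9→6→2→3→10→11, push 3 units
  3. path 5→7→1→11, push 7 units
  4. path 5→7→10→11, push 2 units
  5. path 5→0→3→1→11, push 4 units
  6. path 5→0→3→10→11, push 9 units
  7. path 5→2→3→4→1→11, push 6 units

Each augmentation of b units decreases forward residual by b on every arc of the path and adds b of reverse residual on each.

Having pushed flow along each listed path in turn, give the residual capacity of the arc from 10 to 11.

Residual capacity of (10,11): 8

after path 1 (5→3→1→11, push 2): res(10,11)=22
after path 2 (5→0→9→6→2→3→10→11, push 3): res(10,11)=19
after path 3 (5→7→1→11, push 7): res(10,11)=19
after path 4 (5→7→10→11, push 2): res(10,11)=17
after path 5 (5→0→3→1→11, push 4): res(10,11)=17
after path 6 (5→0→3→10→11, push 9): res(10,11)=8
after path 7 (5→2→3→4→1→11, push 6): res(10,11)=8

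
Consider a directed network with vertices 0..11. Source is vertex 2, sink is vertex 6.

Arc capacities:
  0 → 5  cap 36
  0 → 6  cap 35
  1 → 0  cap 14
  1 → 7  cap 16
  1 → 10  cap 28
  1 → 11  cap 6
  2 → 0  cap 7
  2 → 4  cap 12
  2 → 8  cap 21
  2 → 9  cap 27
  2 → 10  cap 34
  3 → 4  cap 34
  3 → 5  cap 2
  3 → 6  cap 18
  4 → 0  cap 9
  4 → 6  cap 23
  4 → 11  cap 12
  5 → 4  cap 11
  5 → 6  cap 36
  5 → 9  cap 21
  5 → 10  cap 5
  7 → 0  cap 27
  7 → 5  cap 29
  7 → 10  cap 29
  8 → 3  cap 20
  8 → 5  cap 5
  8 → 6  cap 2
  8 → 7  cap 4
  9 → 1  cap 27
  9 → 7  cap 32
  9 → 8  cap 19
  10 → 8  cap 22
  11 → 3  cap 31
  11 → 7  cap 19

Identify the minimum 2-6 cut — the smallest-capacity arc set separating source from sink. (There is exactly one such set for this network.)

augment #1: 2→0→6 push 7
augment #2: 2→4→6 push 12
augment #3: 2→8→6 push 2
augment #4: 2→8→3→6 push 18
augment #5: 2→8→5→6 push 1
augment #6: 2→9→1→0→6 push 14
augment #7: 2→9→7→0→6 push 13
augment #8: 2→10→8→5→6 push 4
augment #9: 2→10→8→3→4→6 push 2
augment #10: 2→10→8→7→0→6 push 1
augment #11: 2→10→8→7→5→6 push 3
max flow = 77; residual-reachable set from 2 gives S-side
cut edges (S→T): {(2,0), (2,4), (2,9), (8,3), (8,5), (8,6), (8,7)} total cap 77

Min-cut arcs: {(2,0), (2,4), (2,9), (8,3), (8,5), (8,6), (8,7)} (total capacity 77)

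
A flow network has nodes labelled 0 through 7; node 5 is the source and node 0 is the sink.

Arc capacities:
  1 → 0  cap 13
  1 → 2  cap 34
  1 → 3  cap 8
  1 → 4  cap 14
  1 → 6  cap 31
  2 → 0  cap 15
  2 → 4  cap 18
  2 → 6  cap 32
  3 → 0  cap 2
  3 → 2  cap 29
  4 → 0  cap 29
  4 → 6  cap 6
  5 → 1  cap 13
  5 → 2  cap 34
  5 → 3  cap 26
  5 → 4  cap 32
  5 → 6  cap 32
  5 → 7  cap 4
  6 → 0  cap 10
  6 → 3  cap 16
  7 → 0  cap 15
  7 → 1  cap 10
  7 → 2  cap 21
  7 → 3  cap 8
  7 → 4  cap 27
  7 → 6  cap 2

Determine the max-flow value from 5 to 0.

augment #1: 5→1→0 bottleneck 13, total now 13
augment #2: 5→2→0 bottleneck 15, total now 28
augment #3: 5→3→0 bottleneck 2, total now 30
augment #4: 5→4→0 bottleneck 29, total now 59
augment #5: 5→6→0 bottleneck 10, total now 69
augment #6: 5→7→0 bottleneck 4, total now 73

Maximum flow value: 73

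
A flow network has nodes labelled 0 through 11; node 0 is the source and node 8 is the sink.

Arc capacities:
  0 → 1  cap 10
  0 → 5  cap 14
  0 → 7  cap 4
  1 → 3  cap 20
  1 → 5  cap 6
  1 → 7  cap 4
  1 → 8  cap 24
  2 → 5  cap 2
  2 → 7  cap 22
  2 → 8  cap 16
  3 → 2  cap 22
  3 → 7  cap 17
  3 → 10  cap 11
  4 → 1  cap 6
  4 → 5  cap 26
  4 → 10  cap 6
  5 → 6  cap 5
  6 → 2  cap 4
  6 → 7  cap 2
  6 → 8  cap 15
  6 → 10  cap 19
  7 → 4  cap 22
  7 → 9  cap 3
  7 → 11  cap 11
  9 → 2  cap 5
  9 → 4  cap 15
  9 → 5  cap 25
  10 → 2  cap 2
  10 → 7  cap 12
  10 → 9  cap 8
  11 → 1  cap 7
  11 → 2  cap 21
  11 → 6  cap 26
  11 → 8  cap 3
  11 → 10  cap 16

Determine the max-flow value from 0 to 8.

Maximum flow value: 19

augment #1: 0→1→8 bottleneck 10, total now 10
augment #2: 0→5→6→8 bottleneck 5, total now 15
augment #3: 0→7→11→8 bottleneck 3, total now 18
augment #4: 0→7→4→1→8 bottleneck 1, total now 19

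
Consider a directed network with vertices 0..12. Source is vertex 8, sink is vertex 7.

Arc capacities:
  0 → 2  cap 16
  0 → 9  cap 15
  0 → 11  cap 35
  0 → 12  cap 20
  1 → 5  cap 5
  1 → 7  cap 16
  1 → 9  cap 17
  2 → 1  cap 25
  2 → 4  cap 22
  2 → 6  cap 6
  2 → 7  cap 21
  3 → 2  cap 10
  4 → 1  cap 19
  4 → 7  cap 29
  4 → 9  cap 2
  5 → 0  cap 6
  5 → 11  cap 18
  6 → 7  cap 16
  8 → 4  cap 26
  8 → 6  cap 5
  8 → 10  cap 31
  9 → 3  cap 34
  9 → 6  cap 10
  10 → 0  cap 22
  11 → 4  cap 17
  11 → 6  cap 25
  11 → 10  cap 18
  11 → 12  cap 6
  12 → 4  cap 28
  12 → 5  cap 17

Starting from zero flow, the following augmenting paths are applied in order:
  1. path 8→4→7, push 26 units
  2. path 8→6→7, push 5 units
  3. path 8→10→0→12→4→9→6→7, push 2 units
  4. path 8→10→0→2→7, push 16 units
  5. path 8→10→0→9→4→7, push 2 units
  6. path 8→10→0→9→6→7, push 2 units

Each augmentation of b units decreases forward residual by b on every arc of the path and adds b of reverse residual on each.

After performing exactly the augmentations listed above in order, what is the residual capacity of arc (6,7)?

Residual capacity of (6,7): 7

after path 1 (8→4→7, push 26): res(6,7)=16
after path 2 (8→6→7, push 5): res(6,7)=11
after path 3 (8→10→0→12→4→9→6→7, push 2): res(6,7)=9
after path 4 (8→10→0→2→7, push 16): res(6,7)=9
after path 5 (8→10→0→9→4→7, push 2): res(6,7)=9
after path 6 (8→10→0→9→6→7, push 2): res(6,7)=7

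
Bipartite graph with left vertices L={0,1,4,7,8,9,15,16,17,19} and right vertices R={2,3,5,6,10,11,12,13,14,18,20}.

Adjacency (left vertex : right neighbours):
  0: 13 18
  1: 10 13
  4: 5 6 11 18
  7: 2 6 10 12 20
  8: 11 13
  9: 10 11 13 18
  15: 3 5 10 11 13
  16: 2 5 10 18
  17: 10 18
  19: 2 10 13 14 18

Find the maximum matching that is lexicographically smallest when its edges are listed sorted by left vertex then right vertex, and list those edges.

Lex-smallest maximum matching: {(0,13), (1,10), (4,5), (7,6), (8,11), (9,18), (15,3), (16,2), (19,14)}

|M| = 9 (so the lex-smallest maximum matching has 9 edges)
process left vertices in ascending order; for each, take the smallest-labelled available neighbour that still permits 9 edges overall, or leave it unmatched if none does
lex-smallest matching: {0-13, 1-10, 4-5, 7-6, 8-11, 9-18, 15-3, 16-2, 19-14}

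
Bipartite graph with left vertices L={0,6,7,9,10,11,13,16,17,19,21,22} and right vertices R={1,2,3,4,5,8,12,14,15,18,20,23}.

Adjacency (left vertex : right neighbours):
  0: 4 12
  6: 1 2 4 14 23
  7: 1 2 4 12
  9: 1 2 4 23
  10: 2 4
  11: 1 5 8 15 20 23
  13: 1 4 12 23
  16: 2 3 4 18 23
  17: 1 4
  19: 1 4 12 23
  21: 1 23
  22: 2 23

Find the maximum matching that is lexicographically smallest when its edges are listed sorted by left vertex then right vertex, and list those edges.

Lex-smallest maximum matching: {(0,4), (6,14), (7,1), (9,2), (11,5), (13,12), (16,3), (19,23)}

|M| = 8 (so the lex-smallest maximum matching has 8 edges)
process left vertices in ascending order; for each, take the smallest-labelled available neighbour that still permits 8 edges overall, or leave it unmatched if none does
lex-smallest matching: {0-4, 6-14, 7-1, 9-2, 11-5, 13-12, 16-3, 19-23}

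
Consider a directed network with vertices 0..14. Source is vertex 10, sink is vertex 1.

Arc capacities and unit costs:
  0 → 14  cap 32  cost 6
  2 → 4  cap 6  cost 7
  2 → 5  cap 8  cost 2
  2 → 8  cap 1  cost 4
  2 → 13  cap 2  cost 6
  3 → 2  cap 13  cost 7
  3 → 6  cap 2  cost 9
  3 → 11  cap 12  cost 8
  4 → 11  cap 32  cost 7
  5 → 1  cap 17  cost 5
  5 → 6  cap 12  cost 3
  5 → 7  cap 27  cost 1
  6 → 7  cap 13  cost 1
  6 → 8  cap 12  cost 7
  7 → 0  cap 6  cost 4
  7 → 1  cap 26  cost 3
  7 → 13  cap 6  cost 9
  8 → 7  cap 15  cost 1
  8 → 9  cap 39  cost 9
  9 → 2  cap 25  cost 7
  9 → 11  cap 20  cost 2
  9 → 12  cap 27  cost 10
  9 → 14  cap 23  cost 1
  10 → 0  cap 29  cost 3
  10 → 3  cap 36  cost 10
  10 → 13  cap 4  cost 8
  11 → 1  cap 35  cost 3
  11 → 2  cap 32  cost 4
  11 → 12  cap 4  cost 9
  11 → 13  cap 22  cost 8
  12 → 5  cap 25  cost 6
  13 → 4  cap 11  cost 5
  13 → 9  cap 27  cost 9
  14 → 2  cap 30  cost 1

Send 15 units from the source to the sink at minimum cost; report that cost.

Minimum cost for 15 units: 272

shortest-cost path #1: 10→0→14→2→5→7→1 push 8 @ unit cost 16 (adds 128)
shortest-cost path #2: 10→0→14→2→8→7→1 push 1 @ unit cost 18 (adds 18)
shortest-cost path #3: 10→3→11→1 push 6 @ unit cost 21 (adds 126)
total cost = 272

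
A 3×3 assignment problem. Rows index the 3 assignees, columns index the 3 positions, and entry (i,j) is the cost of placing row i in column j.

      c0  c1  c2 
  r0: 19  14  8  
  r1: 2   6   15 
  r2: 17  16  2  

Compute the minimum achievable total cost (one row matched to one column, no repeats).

optimal assignment: row0→col1 (cost 14), row1→col0 (cost 2), row2→col2 (cost 2)
total = 14 + 2 + 2 = 18

Minimum assignment cost: 18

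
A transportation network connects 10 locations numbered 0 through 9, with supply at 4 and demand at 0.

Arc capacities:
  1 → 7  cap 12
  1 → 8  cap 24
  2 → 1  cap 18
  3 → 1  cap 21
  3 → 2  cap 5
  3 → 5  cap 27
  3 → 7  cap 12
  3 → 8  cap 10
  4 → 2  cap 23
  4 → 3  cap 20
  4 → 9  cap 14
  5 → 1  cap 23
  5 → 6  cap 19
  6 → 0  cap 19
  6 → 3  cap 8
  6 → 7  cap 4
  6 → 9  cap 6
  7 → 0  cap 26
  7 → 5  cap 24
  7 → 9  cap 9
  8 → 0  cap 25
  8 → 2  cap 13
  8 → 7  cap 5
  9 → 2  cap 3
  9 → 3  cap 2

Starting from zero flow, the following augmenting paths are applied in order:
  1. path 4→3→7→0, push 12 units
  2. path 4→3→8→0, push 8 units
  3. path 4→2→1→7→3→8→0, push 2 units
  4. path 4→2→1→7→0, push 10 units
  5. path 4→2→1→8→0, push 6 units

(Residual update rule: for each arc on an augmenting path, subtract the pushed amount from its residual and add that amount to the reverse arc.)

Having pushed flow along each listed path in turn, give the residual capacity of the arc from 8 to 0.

after path 1 (4→3→7→0, push 12): res(8,0)=25
after path 2 (4→3→8→0, push 8): res(8,0)=17
after path 3 (4→2→1→7→3→8→0, push 2): res(8,0)=15
after path 4 (4→2→1→7→0, push 10): res(8,0)=15
after path 5 (4→2→1→8→0, push 6): res(8,0)=9

Residual capacity of (8,0): 9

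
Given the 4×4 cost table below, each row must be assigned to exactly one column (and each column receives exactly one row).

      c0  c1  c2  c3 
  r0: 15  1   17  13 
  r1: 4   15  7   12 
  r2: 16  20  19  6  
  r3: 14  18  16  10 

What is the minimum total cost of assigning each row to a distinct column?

optimal assignment: row0→col1 (cost 1), row1→col0 (cost 4), row2→col3 (cost 6), row3→col2 (cost 16)
total = 1 + 4 + 6 + 16 = 27

Minimum assignment cost: 27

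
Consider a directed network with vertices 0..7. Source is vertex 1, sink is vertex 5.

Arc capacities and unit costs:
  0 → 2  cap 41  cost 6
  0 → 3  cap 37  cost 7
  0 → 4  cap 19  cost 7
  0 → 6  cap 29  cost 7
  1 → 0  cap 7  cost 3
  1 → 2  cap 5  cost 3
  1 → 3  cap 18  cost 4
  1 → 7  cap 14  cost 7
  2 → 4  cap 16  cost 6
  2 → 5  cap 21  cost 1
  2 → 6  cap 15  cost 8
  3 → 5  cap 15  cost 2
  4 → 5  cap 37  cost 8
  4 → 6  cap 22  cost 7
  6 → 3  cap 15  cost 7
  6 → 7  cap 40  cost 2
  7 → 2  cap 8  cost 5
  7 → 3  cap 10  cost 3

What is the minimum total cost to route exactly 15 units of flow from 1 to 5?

Minimum cost for 15 units: 80

shortest-cost path #1: 1→2→5 push 5 @ unit cost 4 (adds 20)
shortest-cost path #2: 1→3→5 push 10 @ unit cost 6 (adds 60)
total cost = 80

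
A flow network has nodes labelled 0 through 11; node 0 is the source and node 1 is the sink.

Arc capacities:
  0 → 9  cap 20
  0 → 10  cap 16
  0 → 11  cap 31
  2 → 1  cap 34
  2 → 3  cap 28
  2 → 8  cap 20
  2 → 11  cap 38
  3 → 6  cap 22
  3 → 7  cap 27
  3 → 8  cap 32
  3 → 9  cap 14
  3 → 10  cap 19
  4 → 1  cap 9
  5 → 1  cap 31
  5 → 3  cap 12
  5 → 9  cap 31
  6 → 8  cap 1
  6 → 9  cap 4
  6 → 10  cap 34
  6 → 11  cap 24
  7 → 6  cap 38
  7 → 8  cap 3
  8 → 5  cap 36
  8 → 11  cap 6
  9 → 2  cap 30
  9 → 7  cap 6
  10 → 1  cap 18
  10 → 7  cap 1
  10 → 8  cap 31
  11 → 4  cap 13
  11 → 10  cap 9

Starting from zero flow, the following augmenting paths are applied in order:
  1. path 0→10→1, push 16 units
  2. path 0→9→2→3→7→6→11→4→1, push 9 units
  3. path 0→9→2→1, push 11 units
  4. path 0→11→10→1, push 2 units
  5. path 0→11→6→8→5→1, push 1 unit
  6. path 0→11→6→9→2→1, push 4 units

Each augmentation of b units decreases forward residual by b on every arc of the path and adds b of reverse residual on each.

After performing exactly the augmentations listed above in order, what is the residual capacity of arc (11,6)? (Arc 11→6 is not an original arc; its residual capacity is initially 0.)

Residual capacity of (11,6): 4

after path 1 (0→10→1, push 16): res(11,6)=0
after path 2 (0→9→2→3→7→6→11→4→1, push 9): res(11,6)=9
after path 3 (0→9→2→1, push 11): res(11,6)=9
after path 4 (0→11→10→1, push 2): res(11,6)=9
after path 5 (0→11→6→8→5→1, push 1): res(11,6)=8
after path 6 (0→11→6→9→2→1, push 4): res(11,6)=4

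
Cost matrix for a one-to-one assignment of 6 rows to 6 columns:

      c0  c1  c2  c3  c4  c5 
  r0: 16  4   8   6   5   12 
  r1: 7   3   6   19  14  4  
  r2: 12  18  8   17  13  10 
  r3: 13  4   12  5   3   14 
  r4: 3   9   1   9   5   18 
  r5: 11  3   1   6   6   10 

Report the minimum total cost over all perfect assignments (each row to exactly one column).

Minimum assignment cost: 26

optimal assignment: row0→col3 (cost 6), row1→col1 (cost 3), row2→col5 (cost 10), row3→col4 (cost 3), row4→col0 (cost 3), row5→col2 (cost 1)
total = 6 + 3 + 10 + 3 + 3 + 1 = 26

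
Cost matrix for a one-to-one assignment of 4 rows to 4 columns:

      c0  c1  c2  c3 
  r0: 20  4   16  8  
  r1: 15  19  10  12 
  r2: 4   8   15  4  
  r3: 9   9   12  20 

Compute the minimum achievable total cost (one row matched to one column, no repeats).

optimal assignment: row0→col1 (cost 4), row1→col2 (cost 10), row2→col3 (cost 4), row3→col0 (cost 9)
total = 4 + 10 + 4 + 9 = 27

Minimum assignment cost: 27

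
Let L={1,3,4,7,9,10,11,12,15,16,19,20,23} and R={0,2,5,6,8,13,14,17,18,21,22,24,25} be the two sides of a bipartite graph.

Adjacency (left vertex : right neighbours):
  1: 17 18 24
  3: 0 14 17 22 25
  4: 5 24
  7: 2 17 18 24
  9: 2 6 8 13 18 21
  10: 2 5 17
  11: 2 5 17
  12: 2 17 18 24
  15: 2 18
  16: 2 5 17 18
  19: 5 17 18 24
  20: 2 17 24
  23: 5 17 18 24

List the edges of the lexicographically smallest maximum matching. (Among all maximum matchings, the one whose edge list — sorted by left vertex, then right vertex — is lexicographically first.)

Lex-smallest maximum matching: {(1,17), (3,0), (4,5), (7,2), (9,6), (12,18), (19,24)}

|M| = 7 (so the lex-smallest maximum matching has 7 edges)
process left vertices in ascending order; for each, take the smallest-labelled available neighbour that still permits 7 edges overall, or leave it unmatched if none does
lex-smallest matching: {1-17, 3-0, 4-5, 7-2, 9-6, 12-18, 19-24}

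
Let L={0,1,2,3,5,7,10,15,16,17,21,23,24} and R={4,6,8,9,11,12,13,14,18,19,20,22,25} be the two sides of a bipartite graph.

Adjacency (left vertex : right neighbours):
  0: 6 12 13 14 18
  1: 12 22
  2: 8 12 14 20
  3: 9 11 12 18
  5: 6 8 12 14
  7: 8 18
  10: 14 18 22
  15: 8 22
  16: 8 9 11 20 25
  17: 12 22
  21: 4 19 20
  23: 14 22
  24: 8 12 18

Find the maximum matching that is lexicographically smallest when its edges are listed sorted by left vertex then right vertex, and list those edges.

|M| = 11 (so the lex-smallest maximum matching has 11 edges)
process left vertices in ascending order; for each, take the smallest-labelled available neighbour that still permits 11 edges overall, or leave it unmatched if none does
lex-smallest matching: {0-13, 1-12, 2-20, 3-9, 5-6, 7-8, 10-14, 15-22, 16-11, 21-4, 24-18}

Lex-smallest maximum matching: {(0,13), (1,12), (2,20), (3,9), (5,6), (7,8), (10,14), (15,22), (16,11), (21,4), (24,18)}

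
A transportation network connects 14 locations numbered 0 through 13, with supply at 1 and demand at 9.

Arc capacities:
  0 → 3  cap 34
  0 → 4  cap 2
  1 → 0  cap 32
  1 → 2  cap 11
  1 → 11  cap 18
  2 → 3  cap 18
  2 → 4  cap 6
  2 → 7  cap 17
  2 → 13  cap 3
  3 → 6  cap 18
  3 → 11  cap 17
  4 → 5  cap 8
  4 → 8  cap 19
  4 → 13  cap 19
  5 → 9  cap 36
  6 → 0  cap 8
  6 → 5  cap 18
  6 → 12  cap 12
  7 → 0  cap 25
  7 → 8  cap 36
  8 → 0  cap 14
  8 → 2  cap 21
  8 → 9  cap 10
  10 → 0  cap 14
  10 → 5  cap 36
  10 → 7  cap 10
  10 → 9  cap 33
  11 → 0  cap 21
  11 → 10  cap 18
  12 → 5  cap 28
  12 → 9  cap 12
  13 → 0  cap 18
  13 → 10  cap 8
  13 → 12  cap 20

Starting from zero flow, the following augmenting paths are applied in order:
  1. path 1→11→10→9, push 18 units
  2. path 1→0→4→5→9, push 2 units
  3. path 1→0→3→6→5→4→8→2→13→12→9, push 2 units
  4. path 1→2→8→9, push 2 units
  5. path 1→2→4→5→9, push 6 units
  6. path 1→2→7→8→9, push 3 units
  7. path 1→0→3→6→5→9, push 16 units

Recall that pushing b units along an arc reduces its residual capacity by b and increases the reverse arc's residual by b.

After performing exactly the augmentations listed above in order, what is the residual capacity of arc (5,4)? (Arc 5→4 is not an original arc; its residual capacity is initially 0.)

after path 1 (1→11→10→9, push 18): res(5,4)=0
after path 2 (1→0→4→5→9, push 2): res(5,4)=2
after path 3 (1→0→3→6→5→4→8→2→13→12→9, push 2): res(5,4)=0
after path 4 (1→2→8→9, push 2): res(5,4)=0
after path 5 (1→2→4→5→9, push 6): res(5,4)=6
after path 6 (1→2→7→8→9, push 3): res(5,4)=6
after path 7 (1→0→3→6→5→9, push 16): res(5,4)=6

Residual capacity of (5,4): 6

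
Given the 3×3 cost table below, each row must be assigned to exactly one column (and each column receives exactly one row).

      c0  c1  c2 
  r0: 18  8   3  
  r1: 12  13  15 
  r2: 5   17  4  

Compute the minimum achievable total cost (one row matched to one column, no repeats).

optimal assignment: row0→col2 (cost 3), row1→col1 (cost 13), row2→col0 (cost 5)
total = 3 + 13 + 5 = 21

Minimum assignment cost: 21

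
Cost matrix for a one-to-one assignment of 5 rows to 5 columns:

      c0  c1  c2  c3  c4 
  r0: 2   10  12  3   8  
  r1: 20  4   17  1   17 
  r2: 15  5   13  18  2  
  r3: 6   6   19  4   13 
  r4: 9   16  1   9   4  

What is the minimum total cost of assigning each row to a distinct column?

Minimum assignment cost: 12

optimal assignment: row0→col0 (cost 2), row1→col3 (cost 1), row2→col4 (cost 2), row3→col1 (cost 6), row4→col2 (cost 1)
total = 2 + 1 + 2 + 6 + 1 = 12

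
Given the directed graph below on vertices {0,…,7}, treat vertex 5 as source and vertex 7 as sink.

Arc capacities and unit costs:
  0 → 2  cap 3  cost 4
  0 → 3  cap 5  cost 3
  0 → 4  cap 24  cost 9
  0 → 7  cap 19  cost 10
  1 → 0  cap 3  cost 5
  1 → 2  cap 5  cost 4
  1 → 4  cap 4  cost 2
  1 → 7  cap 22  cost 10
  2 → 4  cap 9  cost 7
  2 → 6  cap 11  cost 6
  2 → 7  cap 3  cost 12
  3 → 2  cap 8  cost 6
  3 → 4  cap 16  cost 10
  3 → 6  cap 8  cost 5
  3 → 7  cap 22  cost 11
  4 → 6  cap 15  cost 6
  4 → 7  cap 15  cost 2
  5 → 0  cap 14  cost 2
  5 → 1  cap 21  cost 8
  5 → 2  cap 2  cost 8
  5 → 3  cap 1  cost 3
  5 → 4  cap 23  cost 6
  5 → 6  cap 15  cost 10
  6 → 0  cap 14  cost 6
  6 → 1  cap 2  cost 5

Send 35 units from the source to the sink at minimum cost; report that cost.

Minimum cost for 35 units: 392

shortest-cost path #1: 5→4→7 push 15 @ unit cost 8 (adds 120)
shortest-cost path #2: 5→0→7 push 14 @ unit cost 12 (adds 168)
shortest-cost path #3: 5→3→7 push 1 @ unit cost 14 (adds 14)
shortest-cost path #4: 5→1→7 push 5 @ unit cost 18 (adds 90)
total cost = 392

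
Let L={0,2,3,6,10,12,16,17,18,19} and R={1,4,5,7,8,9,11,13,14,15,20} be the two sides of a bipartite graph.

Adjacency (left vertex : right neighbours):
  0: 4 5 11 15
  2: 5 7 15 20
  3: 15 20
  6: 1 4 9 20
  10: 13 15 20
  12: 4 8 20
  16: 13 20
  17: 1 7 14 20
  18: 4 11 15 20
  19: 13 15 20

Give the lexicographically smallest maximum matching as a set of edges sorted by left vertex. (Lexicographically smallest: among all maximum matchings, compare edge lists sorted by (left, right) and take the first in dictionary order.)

|M| = 9 (so the lex-smallest maximum matching has 9 edges)
process left vertices in ascending order; for each, take the smallest-labelled available neighbour that still permits 9 edges overall, or leave it unmatched if none does
lex-smallest matching: {0-4, 2-5, 3-15, 6-1, 10-13, 12-8, 16-20, 17-7, 18-11}

Lex-smallest maximum matching: {(0,4), (2,5), (3,15), (6,1), (10,13), (12,8), (16,20), (17,7), (18,11)}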